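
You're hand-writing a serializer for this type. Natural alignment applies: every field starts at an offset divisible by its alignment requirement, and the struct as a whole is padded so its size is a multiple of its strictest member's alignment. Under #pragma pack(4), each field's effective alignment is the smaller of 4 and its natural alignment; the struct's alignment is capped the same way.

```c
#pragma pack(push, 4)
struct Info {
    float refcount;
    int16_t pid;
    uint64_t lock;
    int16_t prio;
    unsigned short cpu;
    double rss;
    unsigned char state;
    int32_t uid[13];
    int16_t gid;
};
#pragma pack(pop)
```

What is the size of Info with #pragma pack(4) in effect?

refcount at 0 (size 4, align 4) → ends 4
pid at 4 (size 2, align 2) → ends 6
pad 2 to align 4 for lock
lock at 8 (size 8, align 4) → ends 16
prio at 16 (size 2, align 2) → ends 18
cpu at 18 (size 2, align 2) → ends 20
rss at 20 (size 8, align 4) → ends 28
state at 28 (size 1, align 1) → ends 29
pad 3 to align 4 for uid
uid at 32 (size 52, align 4) → ends 84
gid at 84 (size 2, align 2) → ends 86
tail pad 2 to reach multiple of 4
total 88 bytes, alignment 4

88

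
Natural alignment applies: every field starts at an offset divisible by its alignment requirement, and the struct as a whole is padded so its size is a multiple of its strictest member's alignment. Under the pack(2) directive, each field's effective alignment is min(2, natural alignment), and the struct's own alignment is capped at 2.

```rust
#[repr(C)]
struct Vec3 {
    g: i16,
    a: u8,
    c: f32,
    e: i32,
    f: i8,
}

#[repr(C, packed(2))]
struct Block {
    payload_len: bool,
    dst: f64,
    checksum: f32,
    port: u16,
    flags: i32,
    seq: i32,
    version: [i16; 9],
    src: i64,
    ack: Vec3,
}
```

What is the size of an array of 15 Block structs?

Vec3: g at 0 (size 2, align 2) → ends 2; a at 2 (size 1, align 1) → ends 3; pad 1 to align 4 for c; c at 4 (size 4, align 4) → ends 8; e at 8 (size 4, align 4) → ends 12; f at 12 (size 1, align 1) → ends 13; tail pad 3 to reach multiple of 4; total 16 bytes, alignment 4
payload_len at 0 (size 1, align 1) → ends 1
pad 1 to align 2 for dst
dst at 2 (size 8, align 2) → ends 10
checksum at 10 (size 4, align 2) → ends 14
port at 14 (size 2, align 2) → ends 16
flags at 16 (size 4, align 2) → ends 20
seq at 20 (size 4, align 2) → ends 24
version at 24 (size 18, align 2) → ends 42
src at 42 (size 8, align 2) → ends 50
ack at 50 (size 16, align 2) → ends 66
total 66 bytes, alignment 2
array of 15: 15 × 66 = 990

990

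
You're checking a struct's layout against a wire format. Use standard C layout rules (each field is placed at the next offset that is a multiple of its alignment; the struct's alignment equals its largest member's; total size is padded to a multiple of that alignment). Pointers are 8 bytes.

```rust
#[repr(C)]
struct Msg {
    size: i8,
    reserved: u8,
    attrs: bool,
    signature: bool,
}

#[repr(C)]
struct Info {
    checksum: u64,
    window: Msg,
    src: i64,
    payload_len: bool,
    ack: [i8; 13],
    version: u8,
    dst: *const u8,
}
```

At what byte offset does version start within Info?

38

Msg: 0..1  size  (1B, 1-aligned); 1..2  reserved  (1B, 1-aligned); 2..3  attrs  (1B, 1-aligned); 3..4  signature  (1B, 1-aligned); sizeof = 4, alignof = 1
0..8  checksum  (8B, 8-aligned)
8..12  window  (4B, 1-aligned)
12..16  -- padding (4B)
16..24  src  (8B, 8-aligned)
24..25  payload_len  (1B, 1-aligned)
25..38  ack  (13B, 1-aligned)
38..39  version  (1B, 1-aligned)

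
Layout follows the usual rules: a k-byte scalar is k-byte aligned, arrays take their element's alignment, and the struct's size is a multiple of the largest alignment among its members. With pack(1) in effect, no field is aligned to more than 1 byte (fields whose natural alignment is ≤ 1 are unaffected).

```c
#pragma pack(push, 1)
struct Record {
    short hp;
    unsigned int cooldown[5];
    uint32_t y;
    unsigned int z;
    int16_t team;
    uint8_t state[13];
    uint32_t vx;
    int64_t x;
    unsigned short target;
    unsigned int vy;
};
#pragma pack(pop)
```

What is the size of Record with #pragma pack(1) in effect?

63

hp at 0 (size 2, align 1) → ends 2
cooldown at 2 (size 20, align 1) → ends 22
y at 22 (size 4, align 1) → ends 26
z at 26 (size 4, align 1) → ends 30
team at 30 (size 2, align 1) → ends 32
state at 32 (size 13, align 1) → ends 45
vx at 45 (size 4, align 1) → ends 49
x at 49 (size 8, align 1) → ends 57
target at 57 (size 2, align 1) → ends 59
vy at 59 (size 4, align 1) → ends 63
total 63 bytes, alignment 1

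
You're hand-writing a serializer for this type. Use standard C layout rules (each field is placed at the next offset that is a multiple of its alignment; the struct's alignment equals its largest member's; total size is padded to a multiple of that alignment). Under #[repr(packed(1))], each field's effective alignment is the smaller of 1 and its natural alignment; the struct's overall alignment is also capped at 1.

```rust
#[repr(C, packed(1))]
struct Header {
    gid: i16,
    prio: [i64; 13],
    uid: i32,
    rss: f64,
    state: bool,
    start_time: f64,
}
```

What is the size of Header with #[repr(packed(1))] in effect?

0..2  gid  (2B, 1-aligned)
2..106  prio  (104B, 1-aligned)
106..110  uid  (4B, 1-aligned)
110..118  rss  (8B, 1-aligned)
118..119  state  (1B, 1-aligned)
119..127  start_time  (8B, 1-aligned)
sizeof = 127, alignof = 1

127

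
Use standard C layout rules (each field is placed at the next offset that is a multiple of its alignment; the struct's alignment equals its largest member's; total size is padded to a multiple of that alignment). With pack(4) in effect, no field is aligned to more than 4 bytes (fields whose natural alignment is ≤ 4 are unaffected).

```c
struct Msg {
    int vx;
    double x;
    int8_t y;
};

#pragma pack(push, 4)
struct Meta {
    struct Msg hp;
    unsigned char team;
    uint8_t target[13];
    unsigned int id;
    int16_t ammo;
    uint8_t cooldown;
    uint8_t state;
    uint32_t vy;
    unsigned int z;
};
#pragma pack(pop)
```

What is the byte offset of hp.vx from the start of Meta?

0

Msg: vx at 0 (size 4, align 4) → ends 4; pad 4 to align 8 for x; x at 8 (size 8, align 8) → ends 16; y at 16 (size 1, align 1) → ends 17; tail pad 7 to reach multiple of 8; total 24 bytes, alignment 8
hp at 0 (size 24, align 4) → ends 24
within Msg: vx at 0
0 + 0 = 0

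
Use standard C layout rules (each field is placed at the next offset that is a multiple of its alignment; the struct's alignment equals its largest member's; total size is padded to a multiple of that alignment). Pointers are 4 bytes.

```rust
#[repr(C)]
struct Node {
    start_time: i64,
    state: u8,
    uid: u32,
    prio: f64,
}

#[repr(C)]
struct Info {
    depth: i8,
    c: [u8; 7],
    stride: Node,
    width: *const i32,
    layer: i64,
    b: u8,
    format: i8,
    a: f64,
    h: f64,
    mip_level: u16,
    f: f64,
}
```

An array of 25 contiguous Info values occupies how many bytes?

Node: 0..8  start_time  (8B, 8-aligned); 8..9  state  (1B, 1-aligned); 9..12  -- padding (3B); 12..16  uid  (4B, 4-aligned); 16..24  prio  (8B, 8-aligned); sizeof = 24, alignof = 8
0..1  depth  (1B, 1-aligned)
1..8  c  (7B, 1-aligned)
8..32  stride  (24B, 8-aligned)
32..36  width  (4B, 4-aligned)
36..40  -- padding (4B)
40..48  layer  (8B, 8-aligned)
48..49  b  (1B, 1-aligned)
49..50  format  (1B, 1-aligned)
50..56  -- padding (6B)
56..64  a  (8B, 8-aligned)
64..72  h  (8B, 8-aligned)
72..74  mip_level  (2B, 2-aligned)
74..80  -- padding (6B)
80..88  f  (8B, 8-aligned)
sizeof = 88, alignof = 8
array of 25: 25 × 88 = 2200

2200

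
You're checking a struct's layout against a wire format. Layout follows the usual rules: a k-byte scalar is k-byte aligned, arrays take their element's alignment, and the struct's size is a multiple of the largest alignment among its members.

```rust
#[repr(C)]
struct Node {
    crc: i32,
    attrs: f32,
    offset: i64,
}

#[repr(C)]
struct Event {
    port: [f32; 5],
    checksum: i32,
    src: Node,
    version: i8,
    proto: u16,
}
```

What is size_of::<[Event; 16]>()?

Node: @0: crc [4B, align 4] → 4; @4: attrs [4B, align 4] → 8; @8: offset [8B, align 8] → 16; size 16, align 8
@0: port [20B, align 4] → 20
@20: checksum [4B, align 4] → 24
@24: src [16B, align 8] → 40
@40: version [1B, align 1] → 41
+1 pad (align 2)
@42: proto [2B, align 2] → 44
+4 tail pad (align 8)
size 48, align 8
array of 16: 16 × 48 = 768

768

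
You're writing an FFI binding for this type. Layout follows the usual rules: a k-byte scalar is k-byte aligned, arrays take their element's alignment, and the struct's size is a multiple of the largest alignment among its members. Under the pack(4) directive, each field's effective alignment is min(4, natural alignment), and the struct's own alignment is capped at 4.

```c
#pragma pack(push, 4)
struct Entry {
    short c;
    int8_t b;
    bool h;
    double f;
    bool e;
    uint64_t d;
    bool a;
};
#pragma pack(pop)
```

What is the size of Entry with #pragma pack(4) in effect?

28

0..2  c  (2B, 2-aligned)
2..3  b  (1B, 1-aligned)
3..4  h  (1B, 1-aligned)
4..12  f  (8B, 4-aligned)
12..13  e  (1B, 1-aligned)
13..16  -- padding (3B)
16..24  d  (8B, 4-aligned)
24..25  a  (1B, 1-aligned)
25..28  -- tail padding (3B)
sizeof = 28, alignof = 4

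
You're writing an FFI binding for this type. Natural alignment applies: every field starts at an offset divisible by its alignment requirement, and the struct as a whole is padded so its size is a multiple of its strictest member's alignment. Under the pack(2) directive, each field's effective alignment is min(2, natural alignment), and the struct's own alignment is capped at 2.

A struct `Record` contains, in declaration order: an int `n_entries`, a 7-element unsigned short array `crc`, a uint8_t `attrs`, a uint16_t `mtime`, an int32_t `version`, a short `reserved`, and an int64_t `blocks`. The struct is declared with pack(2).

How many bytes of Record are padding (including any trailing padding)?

0..4  n_entries  (4B, 2-aligned)
4..18  crc  (14B, 2-aligned)
18..19  attrs  (1B, 1-aligned)
19..20  -- padding (1B)
20..22  mtime  (2B, 2-aligned)
22..26  version  (4B, 2-aligned)
26..28  reserved  (2B, 2-aligned)
28..36  blocks  (8B, 2-aligned)
sizeof = 36, alignof = 2
data bytes 35, size 36 → padding 1

1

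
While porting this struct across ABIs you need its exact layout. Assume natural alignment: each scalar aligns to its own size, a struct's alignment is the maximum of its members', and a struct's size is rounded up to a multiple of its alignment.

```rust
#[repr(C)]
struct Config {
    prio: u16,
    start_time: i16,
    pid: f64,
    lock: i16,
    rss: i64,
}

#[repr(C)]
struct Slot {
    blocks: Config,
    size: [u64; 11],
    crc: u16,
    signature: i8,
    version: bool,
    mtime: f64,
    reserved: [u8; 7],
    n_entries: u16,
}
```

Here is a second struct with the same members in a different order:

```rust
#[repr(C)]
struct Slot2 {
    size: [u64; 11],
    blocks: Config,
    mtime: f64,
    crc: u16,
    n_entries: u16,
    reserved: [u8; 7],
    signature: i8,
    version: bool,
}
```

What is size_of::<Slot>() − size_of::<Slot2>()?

Config: 0..2  prio  (2B, 2-aligned); 2..4  start_time  (2B, 2-aligned); 4..8  -- padding (4B); 8..16  pid  (8B, 8-aligned); 16..18  lock  (2B, 2-aligned); 18..24  -- padding (6B); 24..32  rss  (8B, 8-aligned); sizeof = 32, alignof = 8
0..32  blocks  (32B, 8-aligned)
32..120  size  (88B, 8-aligned)
120..122  crc  (2B, 2-aligned)
122..123  signature  (1B, 1-aligned)
123..124  version  (1B, 1-aligned)
124..128  -- padding (4B)
128..136  mtime  (8B, 8-aligned)
136..143  reserved  (7B, 1-aligned)
143..144  -- padding (1B)
144..146  n_entries  (2B, 2-aligned)
146..152  -- tail padding (6B)
sizeof = 152, alignof = 8
— Slot2 —
0..88  size  (88B, 8-aligned)
88..120  blocks  (32B, 8-aligned)
120..128  mtime  (8B, 8-aligned)
128..130  crc  (2B, 2-aligned)
130..132  n_entries  (2B, 2-aligned)
132..139  reserved  (7B, 1-aligned)
139..140  signature  (1B, 1-aligned)
140..141  version  (1B, 1-aligned)
141..144  -- tail padding (3B)
sizeof = 144, alignof = 8
152 − 144 = 8

8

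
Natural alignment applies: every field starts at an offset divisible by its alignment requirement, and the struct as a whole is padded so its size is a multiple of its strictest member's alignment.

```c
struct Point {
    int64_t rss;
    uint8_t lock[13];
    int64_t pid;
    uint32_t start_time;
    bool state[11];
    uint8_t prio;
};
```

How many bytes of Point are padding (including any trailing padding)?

3

@0: rss [8B, align 8] → 8
@8: lock [13B, align 1] → 21
+3 pad (align 8)
@24: pid [8B, align 8] → 32
@32: start_time [4B, align 4] → 36
@36: state [11B, align 1] → 47
@47: prio [1B, align 1] → 48
size 48, align 8
data bytes 45, size 48 → padding 3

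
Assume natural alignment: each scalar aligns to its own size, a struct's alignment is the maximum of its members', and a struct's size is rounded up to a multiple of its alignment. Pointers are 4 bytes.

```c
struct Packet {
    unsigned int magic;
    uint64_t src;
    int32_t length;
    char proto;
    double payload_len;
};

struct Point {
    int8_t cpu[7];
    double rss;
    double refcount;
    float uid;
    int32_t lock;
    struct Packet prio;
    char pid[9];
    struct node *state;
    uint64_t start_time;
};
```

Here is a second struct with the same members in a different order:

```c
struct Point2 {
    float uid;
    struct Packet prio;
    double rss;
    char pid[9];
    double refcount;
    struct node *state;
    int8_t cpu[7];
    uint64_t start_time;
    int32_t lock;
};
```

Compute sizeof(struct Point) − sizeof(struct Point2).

-16

Packet: 0..4  magic  (4B, 4-aligned); 4..8  -- padding (4B); 8..16  src  (8B, 8-aligned); 16..20  length  (4B, 4-aligned); 20..21  proto  (1B, 1-aligned); 21..24  -- padding (3B); 24..32  payload_len  (8B, 8-aligned); sizeof = 32, alignof = 8
0..7  cpu  (7B, 1-aligned)
7..8  -- padding (1B)
8..16  rss  (8B, 8-aligned)
16..24  refcount  (8B, 8-aligned)
24..28  uid  (4B, 4-aligned)
28..32  lock  (4B, 4-aligned)
32..64  prio  (32B, 8-aligned)
64..73  pid  (9B, 1-aligned)
73..76  -- padding (3B)
76..80  state  (4B, 4-aligned)
80..88  start_time  (8B, 8-aligned)
sizeof = 88, alignof = 8
— Point2 —
0..4  uid  (4B, 4-aligned)
4..8  -- padding (4B)
8..40  prio  (32B, 8-aligned)
40..48  rss  (8B, 8-aligned)
48..57  pid  (9B, 1-aligned)
57..64  -- padding (7B)
64..72  refcount  (8B, 8-aligned)
72..76  state  (4B, 4-aligned)
76..83  cpu  (7B, 1-aligned)
83..88  -- padding (5B)
88..96  start_time  (8B, 8-aligned)
96..100  lock  (4B, 4-aligned)
100..104  -- tail padding (4B)
sizeof = 104, alignof = 8
88 − 104 = -16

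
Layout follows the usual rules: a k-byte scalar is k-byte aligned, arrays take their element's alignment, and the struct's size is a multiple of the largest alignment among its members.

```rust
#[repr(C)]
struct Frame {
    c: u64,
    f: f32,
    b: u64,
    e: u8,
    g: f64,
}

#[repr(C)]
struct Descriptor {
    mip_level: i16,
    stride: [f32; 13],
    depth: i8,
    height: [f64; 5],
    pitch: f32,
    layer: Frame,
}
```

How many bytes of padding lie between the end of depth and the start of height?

Frame: @0: c [8B, align 8] → 8; @8: f [4B, align 4] → 12; +4 pad (align 8); @16: b [8B, align 8] → 24; @24: e [1B, align 1] → 25; +7 pad (align 8); @32: g [8B, align 8] → 40; size 40, align 8
@0: mip_level [2B, align 2] → 2
+2 pad (align 4)
@4: stride [52B, align 4] → 56
@56: depth [1B, align 1] → 57
+7 pad (align 8)
@64: height [40B, align 8] → 104

7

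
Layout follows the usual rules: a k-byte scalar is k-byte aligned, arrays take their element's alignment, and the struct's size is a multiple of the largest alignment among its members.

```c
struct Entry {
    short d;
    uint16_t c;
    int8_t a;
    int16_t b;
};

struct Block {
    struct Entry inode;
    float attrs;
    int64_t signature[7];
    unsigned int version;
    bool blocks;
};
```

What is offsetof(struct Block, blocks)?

Entry: d at 0 (size 2, align 2) → ends 2; c at 2 (size 2, align 2) → ends 4; a at 4 (size 1, align 1) → ends 5; pad 1 to align 2 for b; b at 6 (size 2, align 2) → ends 8; total 8 bytes, alignment 2
inode at 0 (size 8, align 2) → ends 8
attrs at 8 (size 4, align 4) → ends 12
pad 4 to align 8 for signature
signature at 16 (size 56, align 8) → ends 72
version at 72 (size 4, align 4) → ends 76
blocks at 76 (size 1, align 1) → ends 77

76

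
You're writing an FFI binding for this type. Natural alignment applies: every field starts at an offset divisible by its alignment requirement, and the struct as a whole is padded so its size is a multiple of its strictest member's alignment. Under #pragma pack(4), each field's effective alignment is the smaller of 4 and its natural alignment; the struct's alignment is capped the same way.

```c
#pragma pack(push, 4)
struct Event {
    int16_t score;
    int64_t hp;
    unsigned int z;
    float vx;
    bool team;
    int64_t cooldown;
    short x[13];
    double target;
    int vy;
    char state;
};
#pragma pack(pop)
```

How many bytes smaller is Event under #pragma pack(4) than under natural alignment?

12

natural layout:
  score at 0 (size 2, align 2) → ends 2
  pad 6 to align 8 for hp
  hp at 8 (size 8, align 8) → ends 16
  z at 16 (size 4, align 4) → ends 20
  vx at 20 (size 4, align 4) → ends 24
  team at 24 (size 1, align 1) → ends 25
  pad 7 to align 8 for cooldown
  cooldown at 32 (size 8, align 8) → ends 40
  x at 40 (size 26, align 2) → ends 66
  pad 6 to align 8 for target
  target at 72 (size 8, align 8) → ends 80
  vy at 80 (size 4, align 4) → ends 84
  state at 84 (size 1, align 1) → ends 85
  tail pad 3 to reach multiple of 8
  total 88 bytes, alignment 8
packed(4) layout:
  score at 0 (size 2, align 2) → ends 2
  pad 2 to align 4 for hp
  hp at 4 (size 8, align 4) → ends 12
  z at 12 (size 4, align 4) → ends 16
  vx at 16 (size 4, align 4) → ends 20
  team at 20 (size 1, align 1) → ends 21
  pad 3 to align 4 for cooldown
  cooldown at 24 (size 8, align 4) → ends 32
  x at 32 (size 26, align 2) → ends 58
  pad 2 to align 4 for target
  target at 60 (size 8, align 4) → ends 68
  vy at 68 (size 4, align 4) → ends 72
  state at 72 (size 1, align 1) → ends 73
  tail pad 3 to reach multiple of 4
  total 76 bytes, alignment 4
88 − 76 = 12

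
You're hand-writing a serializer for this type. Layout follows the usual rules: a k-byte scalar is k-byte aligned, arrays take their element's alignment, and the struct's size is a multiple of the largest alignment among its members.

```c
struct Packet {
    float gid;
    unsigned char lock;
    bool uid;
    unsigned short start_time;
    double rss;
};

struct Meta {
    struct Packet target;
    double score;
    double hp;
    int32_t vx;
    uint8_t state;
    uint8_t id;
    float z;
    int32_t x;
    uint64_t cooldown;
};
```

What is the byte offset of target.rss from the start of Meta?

8

Packet: 0..4  gid  (4B, 4-aligned); 4..5  lock  (1B, 1-aligned); 5..6  uid  (1B, 1-aligned); 6..8  start_time  (2B, 2-aligned); 8..16  rss  (8B, 8-aligned); sizeof = 16, alignof = 8
0..16  target  (16B, 8-aligned)
within Packet: rss at 8
0 + 8 = 8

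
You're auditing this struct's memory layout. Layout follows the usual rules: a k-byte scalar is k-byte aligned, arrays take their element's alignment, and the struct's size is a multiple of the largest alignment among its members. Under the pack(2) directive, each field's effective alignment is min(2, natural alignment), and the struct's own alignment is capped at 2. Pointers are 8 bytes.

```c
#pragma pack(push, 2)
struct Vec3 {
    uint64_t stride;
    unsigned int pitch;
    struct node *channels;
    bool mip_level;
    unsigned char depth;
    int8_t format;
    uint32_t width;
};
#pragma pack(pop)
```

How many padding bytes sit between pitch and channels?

stride at 0 (size 8, align 2) → ends 8
pitch at 8 (size 4, align 2) → ends 12
channels at 12 (size 8, align 2) → ends 20

0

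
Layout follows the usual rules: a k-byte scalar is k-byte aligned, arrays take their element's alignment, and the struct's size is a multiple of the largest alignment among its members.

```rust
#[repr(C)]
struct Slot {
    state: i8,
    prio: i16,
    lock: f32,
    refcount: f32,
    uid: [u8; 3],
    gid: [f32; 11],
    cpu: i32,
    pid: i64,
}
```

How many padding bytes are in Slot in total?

2

state at 0 (size 1, align 1) → ends 1
pad 1 to align 2 for prio
prio at 2 (size 2, align 2) → ends 4
lock at 4 (size 4, align 4) → ends 8
refcount at 8 (size 4, align 4) → ends 12
uid at 12 (size 3, align 1) → ends 15
pad 1 to align 4 for gid
gid at 16 (size 44, align 4) → ends 60
cpu at 60 (size 4, align 4) → ends 64
pid at 64 (size 8, align 8) → ends 72
total 72 bytes, alignment 8
data bytes 70, size 72 → padding 2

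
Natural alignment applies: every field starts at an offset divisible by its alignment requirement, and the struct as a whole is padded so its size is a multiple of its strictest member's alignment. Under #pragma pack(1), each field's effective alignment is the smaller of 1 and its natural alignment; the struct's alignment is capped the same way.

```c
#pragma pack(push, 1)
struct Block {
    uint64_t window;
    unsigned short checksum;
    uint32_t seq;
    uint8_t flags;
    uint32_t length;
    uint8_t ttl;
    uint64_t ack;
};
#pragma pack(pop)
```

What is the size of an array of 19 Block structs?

532

@0: window [8B, align 1] → 8
@8: checksum [2B, align 1] → 10
@10: seq [4B, align 1] → 14
@14: flags [1B, align 1] → 15
@15: length [4B, align 1] → 19
@19: ttl [1B, align 1] → 20
@20: ack [8B, align 1] → 28
size 28, align 1
array of 19: 19 × 28 = 532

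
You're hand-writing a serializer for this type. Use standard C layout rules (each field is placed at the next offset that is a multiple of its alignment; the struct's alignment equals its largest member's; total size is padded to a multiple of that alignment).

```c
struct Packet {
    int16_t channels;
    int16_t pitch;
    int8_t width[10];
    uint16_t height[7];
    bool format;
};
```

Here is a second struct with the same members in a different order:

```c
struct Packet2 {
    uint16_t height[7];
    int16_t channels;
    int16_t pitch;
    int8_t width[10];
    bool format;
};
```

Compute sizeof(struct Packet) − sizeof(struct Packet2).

@0: channels [2B, align 2] → 2
@2: pitch [2B, align 2] → 4
@4: width [10B, align 1] → 14
@14: height [14B, align 2] → 28
@28: format [1B, align 1] → 29
+1 tail pad (align 2)
size 30, align 2
— Packet2 —
@0: height [14B, align 2] → 14
@14: channels [2B, align 2] → 16
@16: pitch [2B, align 2] → 18
@18: width [10B, align 1] → 28
@28: format [1B, align 1] → 29
+1 tail pad (align 2)
size 30, align 2
30 − 30 = 0

0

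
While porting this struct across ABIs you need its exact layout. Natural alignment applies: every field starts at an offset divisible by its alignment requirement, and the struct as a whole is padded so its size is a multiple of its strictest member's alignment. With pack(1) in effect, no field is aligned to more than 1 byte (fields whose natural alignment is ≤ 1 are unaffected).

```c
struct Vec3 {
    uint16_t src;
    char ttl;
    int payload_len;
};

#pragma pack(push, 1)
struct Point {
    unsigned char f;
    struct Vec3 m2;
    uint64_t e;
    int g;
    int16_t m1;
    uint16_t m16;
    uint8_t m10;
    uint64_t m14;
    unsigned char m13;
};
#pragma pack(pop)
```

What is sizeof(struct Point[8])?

Vec3: src at 0 (size 2, align 2) → ends 2; ttl at 2 (size 1, align 1) → ends 3; pad 1 to align 4 for payload_len; payload_len at 4 (size 4, align 4) → ends 8; total 8 bytes, alignment 4
f at 0 (size 1, align 1) → ends 1
m2 at 1 (size 8, align 1) → ends 9
e at 9 (size 8, align 1) → ends 17
g at 17 (size 4, align 1) → ends 21
m1 at 21 (size 2, align 1) → ends 23
m16 at 23 (size 2, align 1) → ends 25
m10 at 25 (size 1, align 1) → ends 26
m14 at 26 (size 8, align 1) → ends 34
m13 at 34 (size 1, align 1) → ends 35
total 35 bytes, alignment 1
array of 8: 8 × 35 = 280

280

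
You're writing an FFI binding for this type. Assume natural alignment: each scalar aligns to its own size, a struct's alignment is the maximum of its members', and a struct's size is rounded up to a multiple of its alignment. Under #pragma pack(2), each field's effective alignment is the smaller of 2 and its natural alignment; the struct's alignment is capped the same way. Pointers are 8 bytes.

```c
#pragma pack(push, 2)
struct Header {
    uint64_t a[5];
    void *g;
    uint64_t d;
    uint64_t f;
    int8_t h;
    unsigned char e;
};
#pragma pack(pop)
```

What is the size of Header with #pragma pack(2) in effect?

66

0..40  a  (40B, 2-aligned)
40..48  g  (8B, 2-aligned)
48..56  d  (8B, 2-aligned)
56..64  f  (8B, 2-aligned)
64..65  h  (1B, 1-aligned)
65..66  e  (1B, 1-aligned)
sizeof = 66, alignof = 2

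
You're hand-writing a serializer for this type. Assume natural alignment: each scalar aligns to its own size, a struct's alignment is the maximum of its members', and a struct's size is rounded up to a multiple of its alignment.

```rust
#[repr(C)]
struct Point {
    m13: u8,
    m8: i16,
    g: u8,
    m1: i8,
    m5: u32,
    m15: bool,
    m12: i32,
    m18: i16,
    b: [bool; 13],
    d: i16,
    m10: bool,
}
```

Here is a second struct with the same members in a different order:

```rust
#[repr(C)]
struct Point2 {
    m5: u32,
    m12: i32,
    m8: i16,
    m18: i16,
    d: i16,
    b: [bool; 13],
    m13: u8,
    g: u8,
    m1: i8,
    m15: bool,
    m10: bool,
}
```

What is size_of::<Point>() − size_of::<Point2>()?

8

0..1  m13  (1B, 1-aligned)
1..2  -- padding (1B)
2..4  m8  (2B, 2-aligned)
4..5  g  (1B, 1-aligned)
5..6  m1  (1B, 1-aligned)
6..8  -- padding (2B)
8..12  m5  (4B, 4-aligned)
12..13  m15  (1B, 1-aligned)
13..16  -- padding (3B)
16..20  m12  (4B, 4-aligned)
20..22  m18  (2B, 2-aligned)
22..35  b  (13B, 1-aligned)
35..36  -- padding (1B)
36..38  d  (2B, 2-aligned)
38..39  m10  (1B, 1-aligned)
39..40  -- tail padding (1B)
sizeof = 40, alignof = 4
— Point2 —
0..4  m5  (4B, 4-aligned)
4..8  m12  (4B, 4-aligned)
8..10  m8  (2B, 2-aligned)
10..12  m18  (2B, 2-aligned)
12..14  d  (2B, 2-aligned)
14..27  b  (13B, 1-aligned)
27..28  m13  (1B, 1-aligned)
28..29  g  (1B, 1-aligned)
29..30  m1  (1B, 1-aligned)
30..31  m15  (1B, 1-aligned)
31..32  m10  (1B, 1-aligned)
sizeof = 32, alignof = 4
40 − 32 = 8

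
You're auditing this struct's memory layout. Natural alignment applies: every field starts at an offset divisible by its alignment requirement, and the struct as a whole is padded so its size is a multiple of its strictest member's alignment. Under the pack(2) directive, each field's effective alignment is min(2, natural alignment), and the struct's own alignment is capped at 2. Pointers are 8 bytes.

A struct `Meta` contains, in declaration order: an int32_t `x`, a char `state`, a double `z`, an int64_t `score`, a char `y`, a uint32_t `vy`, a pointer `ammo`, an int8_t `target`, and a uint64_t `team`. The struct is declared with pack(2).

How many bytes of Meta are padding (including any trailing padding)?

x at 0 (size 4, align 2) → ends 4
state at 4 (size 1, align 1) → ends 5
pad 1 to align 2 for z
z at 6 (size 8, align 2) → ends 14
score at 14 (size 8, align 2) → ends 22
y at 22 (size 1, align 1) → ends 23
pad 1 to align 2 for vy
vy at 24 (size 4, align 2) → ends 28
ammo at 28 (size 8, align 2) → ends 36
target at 36 (size 1, align 1) → ends 37
pad 1 to align 2 for team
team at 38 (size 8, align 2) → ends 46
total 46 bytes, alignment 2
data bytes 43, size 46 → padding 3

3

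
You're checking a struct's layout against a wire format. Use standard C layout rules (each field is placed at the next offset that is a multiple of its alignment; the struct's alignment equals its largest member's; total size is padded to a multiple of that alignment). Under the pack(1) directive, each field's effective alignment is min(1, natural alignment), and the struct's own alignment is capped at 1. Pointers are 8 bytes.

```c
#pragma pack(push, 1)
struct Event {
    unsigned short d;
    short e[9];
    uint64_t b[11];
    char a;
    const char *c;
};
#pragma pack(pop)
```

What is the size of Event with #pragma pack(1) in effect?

@0: d [2B, align 1] → 2
@2: e [18B, align 1] → 20
@20: b [88B, align 1] → 108
@108: a [1B, align 1] → 109
@109: c [8B, align 1] → 117
size 117, align 1

117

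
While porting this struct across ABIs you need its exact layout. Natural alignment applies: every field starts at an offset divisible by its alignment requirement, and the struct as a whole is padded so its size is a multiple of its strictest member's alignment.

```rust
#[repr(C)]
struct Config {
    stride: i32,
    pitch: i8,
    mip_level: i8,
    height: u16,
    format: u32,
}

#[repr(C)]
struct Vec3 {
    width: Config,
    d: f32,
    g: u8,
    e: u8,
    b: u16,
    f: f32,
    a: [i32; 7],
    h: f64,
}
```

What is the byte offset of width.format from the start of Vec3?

8

Config: @0: stride [4B, align 4] → 4; @4: pitch [1B, align 1] → 5; @5: mip_level [1B, align 1] → 6; @6: height [2B, align 2] → 8; @8: format [4B, align 4] → 12; size 12, align 4
@0: width [12B, align 4] → 12
within Config: format at 8
0 + 8 = 8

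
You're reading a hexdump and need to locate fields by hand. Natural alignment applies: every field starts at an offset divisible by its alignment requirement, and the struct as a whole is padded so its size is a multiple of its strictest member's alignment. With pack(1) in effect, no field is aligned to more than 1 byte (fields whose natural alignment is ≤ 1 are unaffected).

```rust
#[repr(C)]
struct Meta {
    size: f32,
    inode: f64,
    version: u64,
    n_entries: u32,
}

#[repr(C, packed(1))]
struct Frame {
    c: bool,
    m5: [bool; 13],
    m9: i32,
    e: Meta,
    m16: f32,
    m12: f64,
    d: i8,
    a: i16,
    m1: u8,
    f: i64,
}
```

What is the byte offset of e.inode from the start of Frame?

26

Meta: 0..4  size  (4B, 4-aligned); 4..8  -- padding (4B); 8..16  inode  (8B, 8-aligned); 16..24  version  (8B, 8-aligned); 24..28  n_entries  (4B, 4-aligned); 28..32  -- tail padding (4B); sizeof = 32, alignof = 8
0..1  c  (1B, 1-aligned)
1..14  m5  (13B, 1-aligned)
14..18  m9  (4B, 1-aligned)
18..50  e  (32B, 1-aligned)
within Meta: inode at 8
18 + 8 = 26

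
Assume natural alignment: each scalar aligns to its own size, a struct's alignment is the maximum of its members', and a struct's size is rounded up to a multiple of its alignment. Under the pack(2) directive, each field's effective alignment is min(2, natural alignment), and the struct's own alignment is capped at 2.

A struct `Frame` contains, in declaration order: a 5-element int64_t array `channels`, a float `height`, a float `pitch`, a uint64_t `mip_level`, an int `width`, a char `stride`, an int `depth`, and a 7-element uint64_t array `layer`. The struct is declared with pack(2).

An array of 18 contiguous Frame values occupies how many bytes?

channels at 0 (size 40, align 2) → ends 40
height at 40 (size 4, align 2) → ends 44
pitch at 44 (size 4, align 2) → ends 48
mip_level at 48 (size 8, align 2) → ends 56
width at 56 (size 4, align 2) → ends 60
stride at 60 (size 1, align 1) → ends 61
pad 1 to align 2 for depth
depth at 62 (size 4, align 2) → ends 66
layer at 66 (size 56, align 2) → ends 122
total 122 bytes, alignment 2
array of 18: 18 × 122 = 2196

2196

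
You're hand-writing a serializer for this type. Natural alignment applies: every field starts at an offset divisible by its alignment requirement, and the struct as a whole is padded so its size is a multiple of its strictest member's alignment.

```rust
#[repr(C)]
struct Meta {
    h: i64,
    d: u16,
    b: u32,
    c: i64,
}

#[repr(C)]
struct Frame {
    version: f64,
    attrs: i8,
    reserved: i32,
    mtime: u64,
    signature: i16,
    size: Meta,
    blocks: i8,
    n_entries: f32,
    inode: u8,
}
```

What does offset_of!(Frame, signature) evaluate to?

Meta: h at 0 (size 8, align 8) → ends 8; d at 8 (size 2, align 2) → ends 10; pad 2 to align 4 for b; b at 12 (size 4, align 4) → ends 16; c at 16 (size 8, align 8) → ends 24; total 24 bytes, alignment 8
version at 0 (size 8, align 8) → ends 8
attrs at 8 (size 1, align 1) → ends 9
pad 3 to align 4 for reserved
reserved at 12 (size 4, align 4) → ends 16
mtime at 16 (size 8, align 8) → ends 24
signature at 24 (size 2, align 2) → ends 26

24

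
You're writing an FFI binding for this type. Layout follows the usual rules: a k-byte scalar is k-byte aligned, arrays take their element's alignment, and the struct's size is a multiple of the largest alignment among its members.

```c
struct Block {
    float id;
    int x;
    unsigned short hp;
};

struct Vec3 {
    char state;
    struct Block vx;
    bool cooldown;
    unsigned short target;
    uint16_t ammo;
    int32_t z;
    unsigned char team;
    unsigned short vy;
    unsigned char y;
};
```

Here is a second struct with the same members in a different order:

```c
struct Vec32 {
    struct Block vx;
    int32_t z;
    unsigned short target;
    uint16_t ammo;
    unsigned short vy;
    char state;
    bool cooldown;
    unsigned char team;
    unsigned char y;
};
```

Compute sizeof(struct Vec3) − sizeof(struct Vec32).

8

Block: id at 0 (size 4, align 4) → ends 4; x at 4 (size 4, align 4) → ends 8; hp at 8 (size 2, align 2) → ends 10; tail pad 2 to reach multiple of 4; total 12 bytes, alignment 4
state at 0 (size 1, align 1) → ends 1
pad 3 to align 4 for vx
vx at 4 (size 12, align 4) → ends 16
cooldown at 16 (size 1, align 1) → ends 17
pad 1 to align 2 for target
target at 18 (size 2, align 2) → ends 20
ammo at 20 (size 2, align 2) → ends 22
pad 2 to align 4 for z
z at 24 (size 4, align 4) → ends 28
team at 28 (size 1, align 1) → ends 29
pad 1 to align 2 for vy
vy at 30 (size 2, align 2) → ends 32
y at 32 (size 1, align 1) → ends 33
tail pad 3 to reach multiple of 4
total 36 bytes, alignment 4
— Vec32 —
vx at 0 (size 12, align 4) → ends 12
z at 12 (size 4, align 4) → ends 16
target at 16 (size 2, align 2) → ends 18
ammo at 18 (size 2, align 2) → ends 20
vy at 20 (size 2, align 2) → ends 22
state at 22 (size 1, align 1) → ends 23
cooldown at 23 (size 1, align 1) → ends 24
team at 24 (size 1, align 1) → ends 25
y at 25 (size 1, align 1) → ends 26
tail pad 2 to reach multiple of 4
total 28 bytes, alignment 4
36 − 28 = 8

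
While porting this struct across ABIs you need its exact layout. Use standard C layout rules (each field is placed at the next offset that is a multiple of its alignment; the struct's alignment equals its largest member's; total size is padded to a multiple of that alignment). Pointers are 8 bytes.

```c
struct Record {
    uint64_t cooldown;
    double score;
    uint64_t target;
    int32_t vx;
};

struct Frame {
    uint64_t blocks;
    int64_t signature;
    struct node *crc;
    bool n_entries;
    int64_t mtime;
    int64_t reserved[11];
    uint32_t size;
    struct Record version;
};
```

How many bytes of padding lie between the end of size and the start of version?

4

Record: 0..8  cooldown  (8B, 8-aligned); 8..16  score  (8B, 8-aligned); 16..24  target  (8B, 8-aligned); 24..28  vx  (4B, 4-aligned); 28..32  -- tail padding (4B); sizeof = 32, alignof = 8
0..8  blocks  (8B, 8-aligned)
8..16  signature  (8B, 8-aligned)
16..24  crc  (8B, 8-aligned)
24..25  n_entries  (1B, 1-aligned)
25..32  -- padding (7B)
32..40  mtime  (8B, 8-aligned)
40..128  reserved  (88B, 8-aligned)
128..132  size  (4B, 4-aligned)
132..136  -- padding (4B)
136..168  version  (32B, 8-aligned)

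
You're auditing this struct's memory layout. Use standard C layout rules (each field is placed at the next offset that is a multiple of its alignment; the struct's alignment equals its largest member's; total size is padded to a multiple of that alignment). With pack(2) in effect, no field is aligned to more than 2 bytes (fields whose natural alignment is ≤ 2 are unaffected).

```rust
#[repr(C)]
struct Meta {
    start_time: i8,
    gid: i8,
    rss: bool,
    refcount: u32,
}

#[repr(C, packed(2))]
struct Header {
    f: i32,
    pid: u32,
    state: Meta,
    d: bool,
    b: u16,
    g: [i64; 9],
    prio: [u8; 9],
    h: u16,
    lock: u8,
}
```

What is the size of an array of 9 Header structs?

954

Meta: 0..1  start_time  (1B, 1-aligned); 1..2  gid  (1B, 1-aligned); 2..3  rss  (1B, 1-aligned); 3..4  -- padding (1B); 4..8  refcount  (4B, 4-aligned); sizeof = 8, alignof = 4
0..4  f  (4B, 2-aligned)
4..8  pid  (4B, 2-aligned)
8..16  state  (8B, 2-aligned)
16..17  d  (1B, 1-aligned)
17..18  -- padding (1B)
18..20  b  (2B, 2-aligned)
20..92  g  (72B, 2-aligned)
92..101  prio  (9B, 1-aligned)
101..102  -- padding (1B)
102..104  h  (2B, 2-aligned)
104..105  lock  (1B, 1-aligned)
105..106  -- tail padding (1B)
sizeof = 106, alignof = 2
array of 9: 9 × 106 = 954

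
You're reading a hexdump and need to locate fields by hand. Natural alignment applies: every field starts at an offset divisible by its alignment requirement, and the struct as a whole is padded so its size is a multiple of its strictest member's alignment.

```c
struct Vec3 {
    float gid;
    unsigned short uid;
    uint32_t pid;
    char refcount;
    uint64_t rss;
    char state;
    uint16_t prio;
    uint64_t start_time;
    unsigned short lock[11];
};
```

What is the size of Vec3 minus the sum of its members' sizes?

@0: gid [4B, align 4] → 4
@4: uid [2B, align 2] → 6
+2 pad (align 4)
@8: pid [4B, align 4] → 12
@12: refcount [1B, align 1] → 13
+3 pad (align 8)
@16: rss [8B, align 8] → 24
@24: state [1B, align 1] → 25
+1 pad (align 2)
@26: prio [2B, align 2] → 28
+4 pad (align 8)
@32: start_time [8B, align 8] → 40
@40: lock [22B, align 2] → 62
+2 tail pad (align 8)
size 64, align 8
data bytes 52, size 64 → padding 12

12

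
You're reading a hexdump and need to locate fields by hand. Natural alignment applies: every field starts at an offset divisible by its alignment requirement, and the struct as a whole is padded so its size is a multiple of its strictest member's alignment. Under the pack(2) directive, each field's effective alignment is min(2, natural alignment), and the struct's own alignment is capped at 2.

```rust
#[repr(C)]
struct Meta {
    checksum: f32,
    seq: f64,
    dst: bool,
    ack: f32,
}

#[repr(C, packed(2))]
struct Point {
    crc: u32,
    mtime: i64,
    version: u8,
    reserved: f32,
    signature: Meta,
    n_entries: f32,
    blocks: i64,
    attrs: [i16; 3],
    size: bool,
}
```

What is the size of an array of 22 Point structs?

Meta: checksum at 0 (size 4, align 4) → ends 4; pad 4 to align 8 for seq; seq at 8 (size 8, align 8) → ends 16; dst at 16 (size 1, align 1) → ends 17; pad 3 to align 4 for ack; ack at 20 (size 4, align 4) → ends 24; total 24 bytes, alignment 8
crc at 0 (size 4, align 2) → ends 4
mtime at 4 (size 8, align 2) → ends 12
version at 12 (size 1, align 1) → ends 13
pad 1 to align 2 for reserved
reserved at 14 (size 4, align 2) → ends 18
signature at 18 (size 24, align 2) → ends 42
n_entries at 42 (size 4, align 2) → ends 46
blocks at 46 (size 8, align 2) → ends 54
attrs at 54 (size 6, align 2) → ends 60
size at 60 (size 1, align 1) → ends 61
tail pad 1 to reach multiple of 2
total 62 bytes, alignment 2
array of 22: 22 × 62 = 1364

1364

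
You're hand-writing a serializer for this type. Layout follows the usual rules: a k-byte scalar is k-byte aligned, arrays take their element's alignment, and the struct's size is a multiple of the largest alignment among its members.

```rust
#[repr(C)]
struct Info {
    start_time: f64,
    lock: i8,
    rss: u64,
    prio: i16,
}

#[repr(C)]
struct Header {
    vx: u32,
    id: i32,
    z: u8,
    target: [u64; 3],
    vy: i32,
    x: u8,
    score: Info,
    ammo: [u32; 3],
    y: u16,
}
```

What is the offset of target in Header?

16

Info: 0..8  start_time  (8B, 8-aligned); 8..9  lock  (1B, 1-aligned); 9..16  -- padding (7B); 16..24  rss  (8B, 8-aligned); 24..26  prio  (2B, 2-aligned); 26..32  -- tail padding (6B); sizeof = 32, alignof = 8
0..4  vx  (4B, 4-aligned)
4..8  id  (4B, 4-aligned)
8..9  z  (1B, 1-aligned)
9..16  -- padding (7B)
16..40  target  (24B, 8-aligned)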